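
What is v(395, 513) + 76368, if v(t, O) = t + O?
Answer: 77276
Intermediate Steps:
v(t, O) = O + t
v(395, 513) + 76368 = (513 + 395) + 76368 = 908 + 76368 = 77276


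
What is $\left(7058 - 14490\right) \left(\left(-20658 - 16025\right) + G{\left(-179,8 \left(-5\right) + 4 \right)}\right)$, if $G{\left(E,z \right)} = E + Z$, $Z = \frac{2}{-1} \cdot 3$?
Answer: $274002976$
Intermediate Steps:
$Z = -6$ ($Z = 2 \left(-1\right) 3 = \left(-2\right) 3 = -6$)
$G{\left(E,z \right)} = -6 + E$ ($G{\left(E,z \right)} = E - 6 = -6 + E$)
$\left(7058 - 14490\right) \left(\left(-20658 - 16025\right) + G{\left(-179,8 \left(-5\right) + 4 \right)}\right) = \left(7058 - 14490\right) \left(\left(-20658 - 16025\right) - 185\right) = - 7432 \left(-36683 - 185\right) = \left(-7432\right) \left(-36868\right) = 274002976$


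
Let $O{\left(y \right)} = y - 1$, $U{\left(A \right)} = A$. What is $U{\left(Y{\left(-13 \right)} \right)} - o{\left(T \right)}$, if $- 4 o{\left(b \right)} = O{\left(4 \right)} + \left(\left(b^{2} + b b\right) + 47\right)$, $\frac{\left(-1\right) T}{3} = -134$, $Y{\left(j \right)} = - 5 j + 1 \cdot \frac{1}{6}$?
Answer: $\frac{242639}{3} \approx 80880.0$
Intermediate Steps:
$Y{\left(j \right)} = \frac{1}{6} - 5 j$ ($Y{\left(j \right)} = - 5 j + 1 \cdot \frac{1}{6} = - 5 j + \frac{1}{6} = \frac{1}{6} - 5 j$)
$T = 402$ ($T = \left(-3\right) \left(-134\right) = 402$)
$O{\left(y \right)} = -1 + y$ ($O{\left(y \right)} = y - 1 = -1 + y$)
$o{\left(b \right)} = - \frac{25}{2} - \frac{b^{2}}{2}$ ($o{\left(b \right)} = - \frac{\left(-1 + 4\right) + \left(\left(b^{2} + b b\right) + 47\right)}{4} = - \frac{3 + \left(\left(b^{2} + b^{2}\right) + 47\right)}{4} = - \frac{3 + \left(2 b^{2} + 47\right)}{4} = - \frac{3 + \left(47 + 2 b^{2}\right)}{4} = - \frac{50 + 2 b^{2}}{4} = - \frac{25}{2} - \frac{b^{2}}{2}$)
$U{\left(Y{\left(-13 \right)} \right)} - o{\left(T \right)} = \left(\frac{1}{6} - -65\right) - \left(- \frac{25}{2} - \frac{402^{2}}{2}\right) = \left(\frac{1}{6} + 65\right) - \left(- \frac{25}{2} - 80802\right) = \frac{391}{6} - \left(- \frac{25}{2} - 80802\right) = \frac{391}{6} - - \frac{161629}{2} = \frac{391}{6} + \frac{161629}{2} = \frac{242639}{3}$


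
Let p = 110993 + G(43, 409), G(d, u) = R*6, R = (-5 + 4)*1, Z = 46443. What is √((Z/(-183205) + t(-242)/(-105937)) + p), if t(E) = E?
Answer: √41806240447067688173772190/19408188085 ≈ 333.15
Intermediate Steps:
R = -1 (R = -1*1 = -1)
G(d, u) = -6 (G(d, u) = -1*6 = -6)
p = 110987 (p = 110993 - 6 = 110987)
√((Z/(-183205) + t(-242)/(-105937)) + p) = √((46443/(-183205) - 242/(-105937)) + 110987) = √((46443*(-1/183205) - 242*(-1/105937)) + 110987) = √((-46443/183205 + 242/105937) + 110987) = √(-4875696481/19408188085 + 110987) = √(2154051695293414/19408188085) = √41806240447067688173772190/19408188085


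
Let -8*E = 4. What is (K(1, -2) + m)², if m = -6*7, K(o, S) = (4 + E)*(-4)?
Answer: 3136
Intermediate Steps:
E = -½ (E = -⅛*4 = -½ ≈ -0.50000)
K(o, S) = -14 (K(o, S) = (4 - ½)*(-4) = (7/2)*(-4) = -14)
m = -42
(K(1, -2) + m)² = (-14 - 42)² = (-56)² = 3136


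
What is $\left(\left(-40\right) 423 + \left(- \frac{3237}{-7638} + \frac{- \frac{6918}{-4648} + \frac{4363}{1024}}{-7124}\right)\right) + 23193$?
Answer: $\frac{33847997088140225}{5395459084288} \approx 6273.4$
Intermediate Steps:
$\left(\left(-40\right) 423 + \left(- \frac{3237}{-7638} + \frac{- \frac{6918}{-4648} + \frac{4363}{1024}}{-7124}\right)\right) + 23193 = \left(-16920 + \left(\left(-3237\right) \left(- \frac{1}{7638}\right) + \left(\left(-6918\right) \left(- \frac{1}{4648}\right) + 4363 \cdot \frac{1}{1024}\right) \left(- \frac{1}{7124}\right)\right)\right) + 23193 = \left(-16920 + \left(\frac{1079}{2546} + \left(\frac{3459}{2324} + \frac{4363}{1024}\right) \left(- \frac{1}{7124}\right)\right)\right) + 23193 = \left(-16920 + \left(\frac{1079}{2546} + \frac{3420407}{594944} \left(- \frac{1}{7124}\right)\right)\right) + 23193 = \left(-16920 + \left(\frac{1079}{2546} - \frac{3420407}{4238381056}\right)\right) + 23193 = \left(-16920 + \frac{2282252401601}{5395459084288}\right) + 23193 = - \frac{91288885453751359}{5395459084288} + 23193 = \frac{33847997088140225}{5395459084288}$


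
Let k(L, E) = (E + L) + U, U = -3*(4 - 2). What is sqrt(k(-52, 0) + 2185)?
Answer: sqrt(2127) ≈ 46.119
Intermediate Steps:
U = -6 (U = -3*2 = -6)
k(L, E) = -6 + E + L (k(L, E) = (E + L) - 6 = -6 + E + L)
sqrt(k(-52, 0) + 2185) = sqrt((-6 + 0 - 52) + 2185) = sqrt(-58 + 2185) = sqrt(2127)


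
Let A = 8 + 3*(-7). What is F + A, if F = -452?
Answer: -465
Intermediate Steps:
A = -13 (A = 8 - 21 = -13)
F + A = -452 - 13 = -465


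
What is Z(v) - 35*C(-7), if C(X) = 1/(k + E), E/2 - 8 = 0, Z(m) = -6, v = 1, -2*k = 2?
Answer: -25/3 ≈ -8.3333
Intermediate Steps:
k = -1 (k = -1/2*2 = -1)
E = 16 (E = 16 + 2*0 = 16 + 0 = 16)
C(X) = 1/15 (C(X) = 1/(-1 + 16) = 1/15)
Z(v) - 35*C(-7) = -6 - 35*1/15 = -6 - 7/3 = -25/3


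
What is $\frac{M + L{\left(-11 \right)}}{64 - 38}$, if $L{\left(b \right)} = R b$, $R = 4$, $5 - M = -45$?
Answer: $\frac{3}{13} \approx 0.23077$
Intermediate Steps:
$M = 50$ ($M = 5 - -45 = 5 + 45 = 50$)
$L{\left(b \right)} = 4 b$
$\frac{M + L{\left(-11 \right)}}{64 - 38} = \frac{50 + 4 \left(-11\right)}{64 - 38} = \frac{50 - 44}{26} = 6 \cdot \frac{1}{26} = \frac{3}{13}$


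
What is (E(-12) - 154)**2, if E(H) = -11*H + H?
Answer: 1156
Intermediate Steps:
E(H) = -10*H
(E(-12) - 154)**2 = (-10*(-12) - 154)**2 = (120 - 154)**2 = (-34)**2 = 1156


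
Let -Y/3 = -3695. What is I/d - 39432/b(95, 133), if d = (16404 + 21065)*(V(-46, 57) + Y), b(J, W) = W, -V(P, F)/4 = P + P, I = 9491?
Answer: -16921549782121/57074616781 ≈ -296.48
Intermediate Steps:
V(P, F) = -8*P (V(P, F) = -4*(P + P) = -8*P)
Y = 11085 (Y = -3*(-3695) = 11085)
d = 429132457 (d = (16404 + 21065)*(-8*(-46) + 11085) = 37469*(368 + 11085) = 37469*11453 = 429132457)
I/d - 39432/b(95, 133) = 9491/429132457 - 39432/133 = -16921549782121/57074616781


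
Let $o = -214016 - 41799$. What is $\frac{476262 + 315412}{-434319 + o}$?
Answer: $- \frac{395837}{345067} \approx -1.1471$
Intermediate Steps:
$o = -255815$ ($o = -214016 - 41799 = -255815$)
$\frac{476262 + 315412}{-434319 + o} = \frac{476262 + 315412}{-434319 - 255815} = \frac{791674}{-690134} = 791674 \left(- \frac{1}{690134}\right) = - \frac{395837}{345067}$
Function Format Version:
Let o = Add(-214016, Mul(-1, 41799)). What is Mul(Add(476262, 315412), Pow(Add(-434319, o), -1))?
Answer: Rational(-395837, 345067) ≈ -1.1471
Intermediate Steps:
o = -255815 (o = Add(-214016, -41799) = -255815)
Mul(Add(476262, 315412), Pow(Add(-434319, o), -1)) = Mul(Add(476262, 315412), Pow(Add(-434319, -255815), -1)) = Mul(791674, Pow(-690134, -1)) = Mul(791674, Rational(-1, 690134)) = Rational(-395837, 345067)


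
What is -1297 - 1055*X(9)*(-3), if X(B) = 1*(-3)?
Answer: -10792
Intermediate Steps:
X(B) = -3
-1297 - 1055*X(9)*(-3) = -1297 - (-3165)*(-3) = -1297 - 1055*9 = -1297 - 9495 = -10792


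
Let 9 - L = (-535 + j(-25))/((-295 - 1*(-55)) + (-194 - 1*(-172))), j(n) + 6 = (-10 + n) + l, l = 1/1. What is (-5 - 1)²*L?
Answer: 32094/131 ≈ 244.99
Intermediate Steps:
l = 1
j(n) = -15 + n (j(n) = -6 + ((-10 + n) + 1) = -6 + (-9 + n) = -15 + n)
L = 1783/262 (L = 9 - (-535 + (-15 - 25))/((-295 - 1*(-55)) + (-194 - 1*(-172))) = 9 - (-535 - 40)/((-295 + 55) + (-194 + 172)) = 9 - (-575)/(-240 - 22) = 9 - (-575)/(-262) = 9 - (-575)*(-1)/262 = 9 - 1*575/262 = 9 - 575/262 = 1783/262 ≈ 6.8053)
(-5 - 1)²*L = (-5 - 1)²*(1783/262) = (-6)²*(1783/262) = 36*(1783/262) = 32094/131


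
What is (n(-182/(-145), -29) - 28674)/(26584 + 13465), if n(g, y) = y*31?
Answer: -29573/40049 ≈ -0.73842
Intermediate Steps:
n(g, y) = 31*y
(n(-182/(-145), -29) - 28674)/(26584 + 13465) = (31*(-29) - 28674)/(26584 + 13465) = (-899 - 28674)/40049 = -29573*1/40049 = -29573/40049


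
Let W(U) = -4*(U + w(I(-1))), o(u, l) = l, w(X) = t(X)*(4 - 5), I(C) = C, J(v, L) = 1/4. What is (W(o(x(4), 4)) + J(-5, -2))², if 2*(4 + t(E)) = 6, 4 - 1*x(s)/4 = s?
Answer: 6241/16 ≈ 390.06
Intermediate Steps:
J(v, L) = ¼
x(s) = 16 - 4*s
t(E) = -1 (t(E) = -4 + (½)*6 = -4 + 3 = -1)
w(X) = 1 (w(X) = -(4 - 5) = -1*(-1) = 1)
W(U) = -4 - 4*U (W(U) = -4*(U + 1) = -4*(1 + U) = -4 - 4*U)
(W(o(x(4), 4)) + J(-5, -2))² = ((-4 - 4*4) + ¼)² = ((-4 - 16) + ¼)² = (-20 + ¼)² = (-79/4)² = 6241/16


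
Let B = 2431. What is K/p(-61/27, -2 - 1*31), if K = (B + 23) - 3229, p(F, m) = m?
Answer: 775/33 ≈ 23.485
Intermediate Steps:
K = -775 (K = (2431 + 23) - 3229 = 2454 - 3229 = -775)
K/p(-61/27, -2 - 1*31) = -775/(-2 - 1*31) = -775/(-2 - 31) = -775/(-33) = -775*(-1/33) = 775/33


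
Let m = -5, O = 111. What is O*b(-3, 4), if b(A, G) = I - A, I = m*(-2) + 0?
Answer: 1443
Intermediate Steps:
I = 10 (I = -5*(-2) + 0 = 10 + 0 = 10)
b(A, G) = 10 - A
O*b(-3, 4) = 111*(10 - 1*(-3)) = 111*(10 + 3) = 111*13 = 1443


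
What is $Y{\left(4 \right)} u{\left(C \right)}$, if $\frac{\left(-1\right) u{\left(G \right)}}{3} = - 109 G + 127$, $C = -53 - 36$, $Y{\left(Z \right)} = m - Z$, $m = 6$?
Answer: $-58968$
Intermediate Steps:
$Y{\left(Z \right)} = 6 - Z$
$C = -89$ ($C = -53 - 36 = -89$)
$u{\left(G \right)} = -381 + 327 G$ ($u{\left(G \right)} = - 3 \left(- 109 G + 127\right) = - 3 \left(127 - 109 G\right) = -381 + 327 G$)
$Y{\left(4 \right)} u{\left(C \right)} = \left(6 - 4\right) \left(-381 + 327 \left(-89\right)\right) = \left(6 - 4\right) \left(-381 - 29103\right) = 2 \left(-29484\right) = -58968$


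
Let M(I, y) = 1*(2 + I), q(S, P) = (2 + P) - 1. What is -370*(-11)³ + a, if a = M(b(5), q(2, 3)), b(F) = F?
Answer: 492477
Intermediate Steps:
q(S, P) = 1 + P
M(I, y) = 2 + I
a = 7 (a = 2 + 5 = 7)
-370*(-11)³ + a = -370*(-11)³ + 7 = -370*(-1331) + 7 = 492470 + 7 = 492477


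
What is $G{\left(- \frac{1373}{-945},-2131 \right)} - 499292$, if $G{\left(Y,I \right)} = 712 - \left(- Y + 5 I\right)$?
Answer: $- \frac{461087752}{945} \approx -4.8792 \cdot 10^{5}$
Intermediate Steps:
$G{\left(Y,I \right)} = 712 + Y - 5 I$
$G{\left(- \frac{1373}{-945},-2131 \right)} - 499292 = \left(712 - \frac{1373}{-945} - -10655\right) - 499292 = \left(712 - - \frac{1373}{945} + 10655\right) - 499292 = \left(712 + \frac{1373}{945} + 10655\right) - 499292 = \frac{10743188}{945} - 499292 = - \frac{461087752}{945}$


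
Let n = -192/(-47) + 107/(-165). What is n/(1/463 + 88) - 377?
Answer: -4107281678/10895775 ≈ -376.96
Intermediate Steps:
n = 26651/7755 (n = -192*(-1/47) + 107*(-1/165) = 192/47 - 107/165 = 26651/7755 ≈ 3.4366)
n/(1/463 + 88) - 377 = (26651/7755)/(1/463 + 88) - 377 = (26651/7755)/(40745/463) - 377 = (463/40745)*(26651/7755) - 377 = 425497/10895775 - 377 = -4107281678/10895775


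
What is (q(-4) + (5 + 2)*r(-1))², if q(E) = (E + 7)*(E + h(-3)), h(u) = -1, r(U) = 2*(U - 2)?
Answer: 3249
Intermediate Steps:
r(U) = -4 + 2*U (r(U) = 2*(-2 + U) = -4 + 2*U)
q(E) = (-1 + E)*(7 + E) (q(E) = (E + 7)*(E - 1) = (7 + E)*(-1 + E) = (-1 + E)*(7 + E))
(q(-4) + (5 + 2)*r(-1))² = ((-7 + (-4)² + 6*(-4)) + (5 + 2)*(-4 + 2*(-1)))² = ((-7 + 16 - 24) + 7*(-4 - 2))² = (-15 + 7*(-6))² = (-15 - 42)² = (-57)² = 3249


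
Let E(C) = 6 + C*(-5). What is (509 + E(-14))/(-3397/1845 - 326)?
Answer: -1079325/604867 ≈ -1.7844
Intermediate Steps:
E(C) = 6 - 5*C
(509 + E(-14))/(-3397/1845 - 326) = (509 + (6 - 5*(-14)))/(-3397/1845 - 326) = (509 + (6 + 70))/(-3397*1/1845 - 326) = (509 + 76)/(-3397/1845 - 326) = 585/(-604867/1845) = 585*(-1845/604867) = -1079325/604867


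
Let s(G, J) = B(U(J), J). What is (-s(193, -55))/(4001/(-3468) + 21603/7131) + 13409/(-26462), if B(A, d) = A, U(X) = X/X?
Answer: -425477027051/409173729242 ≈ -1.0398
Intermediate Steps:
U(X) = 1
s(G, J) = 1
(-s(193, -55))/(4001/(-3468) + 21603/7131) + 13409/(-26462) = (-1*1)/(4001/(-3468) + 21603/7131) + 13409/(-26462) = -1/(4001*(-1/3468) + 21603*(1/7131)) + 13409*(-1/26462) = -1/(-4001/3468 + 7201/2377) - 13409/26462 = -1/15462691/8243436 - 13409/26462 = -1*8243436/15462691 - 13409/26462 = -8243436/15462691 - 13409/26462 = -425477027051/409173729242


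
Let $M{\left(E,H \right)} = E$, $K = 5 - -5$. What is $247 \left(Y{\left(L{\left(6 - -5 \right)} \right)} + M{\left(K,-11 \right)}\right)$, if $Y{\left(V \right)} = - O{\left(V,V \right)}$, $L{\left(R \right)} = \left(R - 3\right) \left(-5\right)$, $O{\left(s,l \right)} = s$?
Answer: $12350$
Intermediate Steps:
$K = 10$ ($K = 5 + 5 = 10$)
$L{\left(R \right)} = 15 - 5 R$ ($L{\left(R \right)} = \left(-3 + R\right) \left(-5\right) = 15 - 5 R$)
$Y{\left(V \right)} = - V$
$247 \left(Y{\left(L{\left(6 - -5 \right)} \right)} + M{\left(K,-11 \right)}\right) = 247 \left(- (15 - 5 \left(6 - -5\right)) + 10\right) = 247 \left(- (15 - 5 \left(6 + 5\right)) + 10\right) = 247 \left(- (15 - 55) + 10\right) = 247 \left(\left(-1\right) \left(-40\right) + 10\right) = 247 \left(40 + 10\right) = 247 \cdot 50 = 12350$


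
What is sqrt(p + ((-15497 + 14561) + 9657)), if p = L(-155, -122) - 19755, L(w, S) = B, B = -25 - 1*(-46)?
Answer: I*sqrt(11013) ≈ 104.94*I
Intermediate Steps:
B = 21 (B = -25 + 46 = 21)
L(w, S) = 21
p = -19734 (p = 21 - 19755 = -19734)
sqrt(p + ((-15497 + 14561) + 9657)) = sqrt(-19734 + ((-15497 + 14561) + 9657)) = sqrt(-19734 + (-936 + 9657)) = sqrt(-19734 + 8721) = sqrt(-11013) = I*sqrt(11013)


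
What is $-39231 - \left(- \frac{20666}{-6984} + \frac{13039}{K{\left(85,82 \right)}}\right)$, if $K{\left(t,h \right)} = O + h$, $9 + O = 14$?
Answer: $- \frac{3988321961}{101268} \approx -39384.0$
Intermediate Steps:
$O = 5$ ($O = -9 + 14 = 5$)
$K{\left(t,h \right)} = 5 + h$
$-39231 - \left(- \frac{20666}{-6984} + \frac{13039}{K{\left(85,82 \right)}}\right) = -39231 - \left(- \frac{20666}{-6984} + \frac{13039}{5 + 82}\right) = -39231 - \left(\left(-20666\right) \left(- \frac{1}{6984}\right) + \frac{13039}{87}\right) = -39231 - \left(\frac{10333}{3492} + 13039 \cdot \frac{1}{87}\right) = -39231 - \left(\frac{10333}{3492} + \frac{13039}{87}\right) = -39231 - \frac{15477053}{101268} = - \frac{3988321961}{101268}$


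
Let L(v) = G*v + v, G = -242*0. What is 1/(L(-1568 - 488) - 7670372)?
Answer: -1/7672428 ≈ -1.3034e-7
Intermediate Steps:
G = 0
L(v) = v (L(v) = 0*v + v = 0 + v = v)
1/(L(-1568 - 488) - 7670372) = 1/((-1568 - 488) - 7670372) = 1/(-2056 - 7670372) = 1/(-7672428) = -1/7672428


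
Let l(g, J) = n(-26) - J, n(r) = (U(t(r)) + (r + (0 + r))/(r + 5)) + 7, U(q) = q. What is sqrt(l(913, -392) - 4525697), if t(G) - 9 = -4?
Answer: 11*I*sqrt(16493001)/21 ≈ 2127.3*I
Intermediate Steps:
t(G) = 5 (t(G) = 9 - 4 = 5)
n(r) = 12 + 2*r/(5 + r) (n(r) = (5 + (r + (0 + r))/(r + 5)) + 7 = (5 + (r + r)/(5 + r)) + 7 = (5 + (2*r)/(5 + r)) + 7 = (5 + 2*r/(5 + r)) + 7 = 12 + 2*r/(5 + r))
l(g, J) = 304/21 - J (l(g, J) = 2*(30 + 7*(-26))/(5 - 26) - J = 2*(30 - 182)/(-21) - J = 2*(-1/21)*(-152) - J = 304/21 - J)
sqrt(l(913, -392) - 4525697) = sqrt((304/21 - 1*(-392)) - 4525697) = sqrt((304/21 + 392) - 4525697) = sqrt(8536/21 - 4525697) = sqrt(-95031101/21) = 11*I*sqrt(16493001)/21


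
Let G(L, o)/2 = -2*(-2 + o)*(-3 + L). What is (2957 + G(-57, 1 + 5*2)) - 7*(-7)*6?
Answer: 5411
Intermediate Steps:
G(L, o) = -4*(-3 + L)*(-2 + o) (G(L, o) = 2*(-2*(-2 + o)*(-3 + L)) = 2*(-2*(-3 + L)*(-2 + o)) = -4*(-3 + L)*(-2 + o))
(2957 + G(-57, 1 + 5*2)) - 7*(-7)*6 = (2957 + (-24 + 8*(-57) + 12*(1 + 5*2) - 4*(-57)*(1 + 5*2))) - 7*(-7)*6 = (2957 + (-24 - 456 + 12*(1 + 10) - 4*(-57)*(1 + 10))) + 49*6 = (2957 + (-24 - 456 + 12*11 - 4*(-57)*11)) + 294 = (2957 + (-24 - 456 + 132 + 2508)) + 294 = (2957 + 2160) + 294 = 5117 + 294 = 5411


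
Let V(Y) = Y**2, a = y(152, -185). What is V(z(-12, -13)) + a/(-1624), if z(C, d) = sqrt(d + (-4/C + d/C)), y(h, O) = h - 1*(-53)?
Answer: -57049/4872 ≈ -11.710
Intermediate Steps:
y(h, O) = 53 + h (y(h, O) = h + 53 = 53 + h)
a = 205 (a = 53 + 152 = 205)
z(C, d) = sqrt(d - 4/C + d/C)
V(z(-12, -13)) + a/(-1624) = (sqrt((-4 - 13 - 12*(-13))/(-12)))**2 + 205/(-1624) = (sqrt(-(-4 - 13 + 156)/12))**2 + 205*(-1/1624) = (sqrt(-1/12*139))**2 - 205/1624 = (sqrt(-139/12))**2 - 205/1624 = (I*sqrt(417)/6)**2 - 205/1624 = -139/12 - 205/1624 = -57049/4872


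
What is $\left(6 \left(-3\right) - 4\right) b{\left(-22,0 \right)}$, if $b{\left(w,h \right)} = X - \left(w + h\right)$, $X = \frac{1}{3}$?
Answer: $- \frac{1474}{3} \approx -491.33$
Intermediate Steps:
$X = \frac{1}{3} \approx 0.33333$
$b{\left(w,h \right)} = \frac{1}{3} - h - w$ ($b{\left(w,h \right)} = \frac{1}{3} - \left(w + h\right) = \frac{1}{3} - \left(h + w\right) = \frac{1}{3} - h - w$)
$\left(6 \left(-3\right) - 4\right) b{\left(-22,0 \right)} = \left(6 \left(-3\right) - 4\right) \left(\frac{1}{3} - 0 - -22\right) = \left(-18 - 4\right) \left(\frac{1}{3} + 0 + 22\right) = \left(-22\right) \frac{67}{3} = - \frac{1474}{3}$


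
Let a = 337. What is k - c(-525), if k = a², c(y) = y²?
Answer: -162056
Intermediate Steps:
k = 113569 (k = 337² = 113569)
k - c(-525) = 113569 - 1*(-525)² = 113569 - 1*275625 = 113569 - 275625 = -162056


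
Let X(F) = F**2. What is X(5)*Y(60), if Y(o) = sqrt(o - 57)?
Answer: 25*sqrt(3) ≈ 43.301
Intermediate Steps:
Y(o) = sqrt(-57 + o)
X(5)*Y(60) = 5**2*sqrt(-57 + 60) = 25*sqrt(3)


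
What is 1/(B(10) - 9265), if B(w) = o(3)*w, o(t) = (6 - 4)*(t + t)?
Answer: -1/9145 ≈ -0.00010935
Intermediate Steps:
o(t) = 4*t (o(t) = 2*(2*t) = 4*t)
B(w) = 12*w (B(w) = (4*3)*w = 12*w)
1/(B(10) - 9265) = 1/(12*10 - 9265) = 1/(120 - 9265) = 1/(-9145) = -1/9145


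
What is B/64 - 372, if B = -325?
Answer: -24133/64 ≈ -377.08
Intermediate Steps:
B/64 - 372 = -325/64 - 372 = -24133/64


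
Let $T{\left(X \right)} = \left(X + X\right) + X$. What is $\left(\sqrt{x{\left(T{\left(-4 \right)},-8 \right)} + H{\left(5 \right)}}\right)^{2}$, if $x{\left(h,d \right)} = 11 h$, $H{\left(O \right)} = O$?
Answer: $-127$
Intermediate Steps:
$T{\left(X \right)} = 3 X$ ($T{\left(X \right)} = 2 X + X = 3 X$)
$\left(\sqrt{x{\left(T{\left(-4 \right)},-8 \right)} + H{\left(5 \right)}}\right)^{2} = \left(\sqrt{11 \cdot 3 \left(-4\right) + 5}\right)^{2} = \left(\sqrt{11 \left(-12\right) + 5}\right)^{2} = \left(\sqrt{-132 + 5}\right)^{2} = \left(\sqrt{-127}\right)^{2} = \left(i \sqrt{127}\right)^{2} = -127$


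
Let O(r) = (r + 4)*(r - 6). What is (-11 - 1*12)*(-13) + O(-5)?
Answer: 310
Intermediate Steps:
O(r) = (-6 + r)*(4 + r) (O(r) = (4 + r)*(-6 + r) = (-6 + r)*(4 + r))
(-11 - 1*12)*(-13) + O(-5) = (-11 - 1*12)*(-13) + (-24 + (-5)² - 2*(-5)) = (-11 - 12)*(-13) + (-24 + 25 + 10) = -23*(-13) + 11 = 299 + 11 = 310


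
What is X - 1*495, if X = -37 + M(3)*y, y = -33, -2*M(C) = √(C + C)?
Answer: -532 + 33*√6/2 ≈ -491.58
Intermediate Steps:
M(C) = -√2*√C/2 (M(C) = -√(C + C)/2 = -√2*√C/2)
X = -37 + 33*√6/2 (X = -37 - √2*√3/2*(-33) = -37 - √6/2*(-33) = -37 + 33*√6/2 ≈ 3.4166)
X - 1*495 = (-37 + 33*√6/2) - 1*495 = (-37 + 33*√6/2) - 495 = -532 + 33*√6/2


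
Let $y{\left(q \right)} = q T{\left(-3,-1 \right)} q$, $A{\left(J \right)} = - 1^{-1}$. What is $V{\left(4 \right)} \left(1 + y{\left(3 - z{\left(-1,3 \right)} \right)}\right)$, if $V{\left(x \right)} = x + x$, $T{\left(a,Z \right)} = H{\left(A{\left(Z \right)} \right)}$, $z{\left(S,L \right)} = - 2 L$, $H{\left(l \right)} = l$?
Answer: $-640$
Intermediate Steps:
$A{\left(J \right)} = -1$ ($A{\left(J \right)} = \left(-1\right) 1 = -1$)
$T{\left(a,Z \right)} = -1$
$V{\left(x \right)} = 2 x$
$y{\left(q \right)} = - q^{2}$ ($y{\left(q \right)} = q \left(-1\right) q = - q q = - q^{2}$)
$V{\left(4 \right)} \left(1 + y{\left(3 - z{\left(-1,3 \right)} \right)}\right) = 2 \cdot 4 \left(1 - \left(3 - \left(-2\right) 3\right)^{2}\right) = 8 \left(1 - \left(3 - -6\right)^{2}\right) = 8 \left(1 - \left(3 + 6\right)^{2}\right) = 8 \left(1 - 9^{2}\right) = 8 \left(1 - 81\right) = 8 \left(-80\right) = -640$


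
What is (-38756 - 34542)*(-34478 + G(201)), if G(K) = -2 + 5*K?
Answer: 2453650550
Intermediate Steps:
(-38756 - 34542)*(-34478 + G(201)) = (-38756 - 34542)*(-34478 + (-2 + 5*201)) = -73298*(-34478 + (-2 + 1005)) = -73298*(-34478 + 1003) = -73298*(-33475) = 2453650550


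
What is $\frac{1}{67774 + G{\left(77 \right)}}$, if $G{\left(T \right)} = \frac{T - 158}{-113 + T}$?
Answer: $\frac{4}{271105} \approx 1.4754 \cdot 10^{-5}$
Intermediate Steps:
$G{\left(T \right)} = \frac{-158 + T}{-113 + T}$
$\frac{1}{67774 + G{\left(77 \right)}} = \frac{1}{67774 + \frac{-158 + 77}{-113 + 77}} = \frac{1}{67774 + \frac{1}{-36} \left(-81\right)} = \frac{1}{67774 - - \frac{9}{4}} = \frac{1}{67774 + \frac{9}{4}} = \frac{1}{\frac{271105}{4}} = \frac{4}{271105}$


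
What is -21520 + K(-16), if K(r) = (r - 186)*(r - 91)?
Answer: 94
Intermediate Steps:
K(r) = (-186 + r)*(-91 + r)
-21520 + K(-16) = -21520 + (16926 + (-16)**2 - 277*(-16)) = -21520 + (16926 + 256 + 4432) = -21520 + 21614 = 94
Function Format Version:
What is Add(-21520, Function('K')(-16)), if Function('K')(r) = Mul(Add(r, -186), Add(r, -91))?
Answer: 94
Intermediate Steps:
Function('K')(r) = Mul(Add(-186, r), Add(-91, r))
Add(-21520, Function('K')(-16)) = Add(-21520, Add(16926, Pow(-16, 2), Mul(-277, -16))) = Add(-21520, Add(16926, 256, 4432)) = Add(-21520, 21614) = 94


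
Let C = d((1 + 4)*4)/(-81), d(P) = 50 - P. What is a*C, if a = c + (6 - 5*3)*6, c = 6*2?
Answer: 140/9 ≈ 15.556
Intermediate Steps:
c = 12
a = -42 (a = 12 + (6 - 5*3)*6 = 12 + (6 - 15)*6 = 12 - 9*6 = 12 - 54 = -42)
C = -10/27 (C = (50 - (1 + 4)*4)/(-81) = (50 - 5*4)*(-1/81) = (50 - 1*20)*(-1/81) = (50 - 20)*(-1/81) = 30*(-1/81) = -10/27 ≈ -0.37037)
a*C = -42*(-10/27) = 140/9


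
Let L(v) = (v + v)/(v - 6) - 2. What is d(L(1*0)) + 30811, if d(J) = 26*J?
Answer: 30759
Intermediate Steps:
L(v) = -2 + 2*v/(-6 + v) (L(v) = (2*v)/(-6 + v) - 2 = 2*v/(-6 + v) - 2 = -2 + 2*v/(-6 + v))
d(L(1*0)) + 30811 = 26*(12/(-6 + 1*0)) + 30811 = 26*(12/(-6 + 0)) + 30811 = 26*(12/(-6)) + 30811 = 26*(12*(-⅙)) + 30811 = 26*(-2) + 30811 = -52 + 30811 = 30759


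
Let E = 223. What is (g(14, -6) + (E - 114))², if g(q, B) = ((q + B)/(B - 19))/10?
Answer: 185531641/15625 ≈ 11874.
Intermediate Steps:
g(q, B) = (B + q)/(10*(-19 + B)) (g(q, B) = ((B + q)/(-19 + B))*(⅒) = (B + q)/(10*(-19 + B)))
(g(14, -6) + (E - 114))² = ((-6 + 14)/(10*(-19 - 6)) + (223 - 114))² = ((⅒)*8/(-25) + 109)² = ((⅒)*(-1/25)*8 + 109)² = (-4/125 + 109)² = (13621/125)² = 185531641/15625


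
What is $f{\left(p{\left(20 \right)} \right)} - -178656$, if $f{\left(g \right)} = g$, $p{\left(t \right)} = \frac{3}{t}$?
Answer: $\frac{3573123}{20} \approx 1.7866 \cdot 10^{5}$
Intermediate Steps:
$f{\left(p{\left(20 \right)} \right)} - -178656 = \frac{3}{20} - -178656 = 3 \cdot \frac{1}{20} + \left(-31484 + 210140\right) = \frac{3}{20} + 178656 = \frac{3573123}{20}$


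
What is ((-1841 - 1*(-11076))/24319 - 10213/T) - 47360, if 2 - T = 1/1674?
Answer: -4270640402213/81395693 ≈ -52468.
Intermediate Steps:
T = 3347/1674 (T = 2 - 1/1674 = 3347/1674 ≈ 1.9994)
((-1841 - 1*(-11076))/24319 - 10213/T) - 47360 = ((-1841 - 1*(-11076))/24319 - 10213/3347/1674) - 47360 = ((-1841 + 11076)*(1/24319) - 10213*1674/3347) - 47360 = (9235*(1/24319) - 17096562/3347) - 47360 = (9235/24319 - 17096562/3347) - 47360 = -415740381733/81395693 - 47360 = -4270640402213/81395693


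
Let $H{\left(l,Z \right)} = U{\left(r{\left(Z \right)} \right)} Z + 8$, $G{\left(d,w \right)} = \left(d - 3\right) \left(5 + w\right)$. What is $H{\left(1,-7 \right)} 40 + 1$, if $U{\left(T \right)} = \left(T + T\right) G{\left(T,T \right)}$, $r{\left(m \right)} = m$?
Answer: $78721$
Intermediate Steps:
$G{\left(d,w \right)} = \left(-3 + d\right) \left(5 + w\right)$
$U{\left(T \right)} = 2 T \left(-15 + T^{2} + 2 T\right)$ ($U{\left(T \right)} = \left(T + T\right) \left(-15 - 3 T + 5 T + T T\right) = 2 T \left(-15 - 3 T + 5 T + T^{2}\right) = 2 T \left(-15 + T^{2} + 2 T\right)$)
$H{\left(l,Z \right)} = 8 + 2 Z^{2} \left(-15 + Z^{2} + 2 Z\right)$ ($H{\left(l,Z \right)} = 2 Z \left(-15 + Z^{2} + 2 Z\right) Z + 8 = 2 Z^{2} \left(-15 + Z^{2} + 2 Z\right) + 8 = 8 + 2 Z^{2} \left(-15 + Z^{2} + 2 Z\right)$)
$H{\left(1,-7 \right)} 40 + 1 = \left(8 + 2 \left(-7\right)^{2} \left(-15 + \left(-7\right)^{2} + 2 \left(-7\right)\right)\right) 40 + 1 = \left(8 + 2 \cdot 49 \left(-15 + 49 - 14\right)\right) 40 + 1 = \left(8 + 2 \cdot 49 \cdot 20\right) 40 + 1 = \left(8 + 1960\right) 40 + 1 = 1968 \cdot 40 + 1 = 78720 + 1 = 78721$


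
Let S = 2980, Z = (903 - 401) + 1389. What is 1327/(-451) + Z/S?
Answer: -3101619/1343980 ≈ -2.3078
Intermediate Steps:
Z = 1891 (Z = 502 + 1389 = 1891)
1327/(-451) + Z/S = 1327/(-451) + 1891/2980 = 1327*(-1/451) + 1891*(1/2980) = -1327/451 + 1891/2980 = -3101619/1343980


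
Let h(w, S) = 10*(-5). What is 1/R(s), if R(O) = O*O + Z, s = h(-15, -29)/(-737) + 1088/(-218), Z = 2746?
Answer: 6453390889/17877414229678 ≈ 0.00036098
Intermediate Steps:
h(w, S) = -50
s = -395478/80333 (s = -50/(-737) + 1088/(-218) = -50*(-1/737) + 1088*(-1/218) = 50/737 - 544/109 = -395478/80333 ≈ -4.9230)
R(O) = 2746 + O**2 (R(O) = O*O + 2746 = O**2 + 2746 = 2746 + O**2)
1/R(s) = 1/(2746 + (-395478/80333)**2) = 1/(2746 + 156402848484/6453390889) = 1/(17877414229678/6453390889) = 6453390889/17877414229678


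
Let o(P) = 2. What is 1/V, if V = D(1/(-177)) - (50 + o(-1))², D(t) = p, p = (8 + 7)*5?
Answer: -1/2629 ≈ -0.00038037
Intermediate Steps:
p = 75 (p = 15*5 = 75)
D(t) = 75
V = -2629 (V = 75 - (50 + 2)² = 75 - 1*52² = 75 - 1*2704 = 75 - 2704 = -2629)
1/V = 1/(-2629) = -1/2629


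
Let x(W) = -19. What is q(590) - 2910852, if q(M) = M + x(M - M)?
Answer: -2910281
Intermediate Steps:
q(M) = -19 + M (q(M) = M - 19 = -19 + M)
q(590) - 2910852 = (-19 + 590) - 2910852 = 571 - 2910852 = -2910281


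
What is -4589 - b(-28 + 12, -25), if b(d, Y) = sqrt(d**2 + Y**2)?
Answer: -4589 - sqrt(881) ≈ -4618.7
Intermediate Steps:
b(d, Y) = sqrt(Y**2 + d**2)
-4589 - b(-28 + 12, -25) = -4589 - sqrt((-25)**2 + (-28 + 12)**2) = -4589 - sqrt(625 + (-16)**2) = -4589 - sqrt(625 + 256) = -4589 - sqrt(881)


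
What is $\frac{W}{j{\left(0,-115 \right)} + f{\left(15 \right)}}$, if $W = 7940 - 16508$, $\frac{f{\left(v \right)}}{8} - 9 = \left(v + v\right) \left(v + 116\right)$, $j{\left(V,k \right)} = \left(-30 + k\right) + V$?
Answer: $- \frac{1224}{4481} \approx -0.27315$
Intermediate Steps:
$j{\left(V,k \right)} = -30 + V + k$
$f{\left(v \right)} = 72 + 16 v \left(116 + v\right)$ ($f{\left(v \right)} = 72 + 8 \left(v + v\right) \left(v + 116\right) = 72 + 8 \cdot 2 v \left(116 + v\right) = 72 + 16 v \left(116 + v\right)$)
$W = -8568$ ($W = 7940 - 16508 = -8568$)
$\frac{W}{j{\left(0,-115 \right)} + f{\left(15 \right)}} = - \frac{8568}{\left(-30 + 0 - 115\right) + \left(72 + 16 \cdot 15^{2} + 1856 \cdot 15\right)} = - \frac{8568}{-145 + \left(72 + 16 \cdot 225 + 27840\right)} = - \frac{8568}{-145 + \left(72 + 3600 + 27840\right)} = - \frac{8568}{-145 + 31512} = - \frac{8568}{31367} = \left(-8568\right) \frac{1}{31367} = - \frac{1224}{4481}$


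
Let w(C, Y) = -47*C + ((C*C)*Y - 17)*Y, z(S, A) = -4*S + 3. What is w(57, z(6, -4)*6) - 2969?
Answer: 51577618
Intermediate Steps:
z(S, A) = 3 - 4*S
w(C, Y) = -47*C + Y*(-17 + Y*C**2) (w(C, Y) = -47*C + (C**2*Y - 17)*Y = -47*C + (Y*C**2 - 17)*Y = -47*C + (-17 + Y*C**2)*Y = -47*C + Y*(-17 + Y*C**2))
w(57, z(6, -4)*6) - 2969 = (-47*57 - 17*(3 - 4*6)*6 + 57**2*((3 - 4*6)*6)**2) - 2969 = (-2679 - 17*(3 - 24)*6 + 3249*((3 - 24)*6)**2) - 2969 = (-2679 - (-357)*6 + 3249*(-21*6)**2) - 2969 = (-2679 - 17*(-126) + 3249*(-126)**2) - 2969 = (-2679 + 2142 + 3249*15876) - 2969 = (-2679 + 2142 + 51581124) - 2969 = 51580587 - 2969 = 51577618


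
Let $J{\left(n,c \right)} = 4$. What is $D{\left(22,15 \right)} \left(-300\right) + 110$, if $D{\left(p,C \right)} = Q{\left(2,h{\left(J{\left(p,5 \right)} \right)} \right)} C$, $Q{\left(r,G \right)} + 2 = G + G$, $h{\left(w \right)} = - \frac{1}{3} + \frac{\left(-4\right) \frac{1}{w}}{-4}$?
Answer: $9860$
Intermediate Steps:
$h{\left(w \right)} = - \frac{1}{3} + \frac{1}{w}$ ($h{\left(w \right)} = \left(-1\right) \frac{1}{3} + - \frac{4}{w} \left(- \frac{1}{4}\right) = - \frac{1}{3} + \frac{1}{w}$)
$Q{\left(r,G \right)} = -2 + 2 G$ ($Q{\left(r,G \right)} = -2 + \left(G + G\right) = -2 + 2 G$)
$D{\left(p,C \right)} = - \frac{13 C}{6}$ ($D{\left(p,C \right)} = \left(-2 + 2 \frac{3 - 4}{3 \cdot 4}\right) C = \left(-2 + 2 \cdot \frac{1}{3} \cdot \frac{1}{4} \left(3 - 4\right)\right) C = \left(-2 + 2 \cdot \frac{1}{3} \cdot \frac{1}{4} \left(-1\right)\right) C = \left(-2 + 2 \left(- \frac{1}{12}\right)\right) C = \left(-2 - \frac{1}{6}\right) C = - \frac{13 C}{6}$)
$D{\left(22,15 \right)} \left(-300\right) + 110 = \left(- \frac{13}{6}\right) 15 \left(-300\right) + 110 = \left(- \frac{65}{2}\right) \left(-300\right) + 110 = 9750 + 110 = 9860$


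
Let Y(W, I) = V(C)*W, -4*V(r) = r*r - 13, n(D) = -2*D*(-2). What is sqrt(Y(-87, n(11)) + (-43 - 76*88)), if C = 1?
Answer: 4*I*sqrt(437) ≈ 83.618*I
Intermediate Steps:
n(D) = 4*D
V(r) = 13/4 - r**2/4 (V(r) = -(r*r - 13)/4 = -(r**2 - 13)/4 = -(-13 + r**2)/4 = 13/4 - r**2/4)
Y(W, I) = 3*W (Y(W, I) = (13/4 - 1/4*1**2)*W = (13/4 - 1/4*1)*W = (13/4 - 1/4)*W = 3*W)
sqrt(Y(-87, n(11)) + (-43 - 76*88)) = sqrt(3*(-87) + (-43 - 76*88)) = sqrt(-261 + (-43 - 6688)) = sqrt(-261 - 6731) = sqrt(-6992) = 4*I*sqrt(437)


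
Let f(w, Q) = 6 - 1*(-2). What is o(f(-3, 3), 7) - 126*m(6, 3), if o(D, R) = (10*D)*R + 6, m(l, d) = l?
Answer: -190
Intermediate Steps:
f(w, Q) = 8 (f(w, Q) = 6 + 2 = 8)
o(D, R) = 6 + 10*D*R (o(D, R) = 10*D*R + 6 = 6 + 10*D*R)
o(f(-3, 3), 7) - 126*m(6, 3) = (6 + 10*8*7) - 126*6 = (6 + 560) - 756 = 566 - 756 = -190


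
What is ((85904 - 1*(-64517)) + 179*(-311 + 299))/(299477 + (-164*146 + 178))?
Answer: 148273/275711 ≈ 0.53778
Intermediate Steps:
((85904 - 1*(-64517)) + 179*(-311 + 299))/(299477 + (-164*146 + 178)) = ((85904 + 64517) + 179*(-12))/(299477 + (-23944 + 178)) = (150421 - 2148)/(299477 - 23766) = 148273/275711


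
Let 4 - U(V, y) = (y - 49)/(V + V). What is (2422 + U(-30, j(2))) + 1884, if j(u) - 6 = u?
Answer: 258559/60 ≈ 4309.3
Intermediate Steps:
j(u) = 6 + u
U(V, y) = 4 - (-49 + y)/(2*V) (U(V, y) = 4 - (y - 49)/(V + V) = 4 - (-49 + y)/(2*V))
(2422 + U(-30, j(2))) + 1884 = (2422 + (½)*(49 - (6 + 2) + 8*(-30))/(-30)) + 1884 = (2422 + (½)*(-1/30)*(49 - 1*8 - 240)) + 1884 = (2422 + (½)*(-1/30)*(49 - 8 - 240)) + 1884 = (2422 + (½)*(-1/30)*(-199)) + 1884 = (2422 + 199/60) + 1884 = 145519/60 + 1884 = 258559/60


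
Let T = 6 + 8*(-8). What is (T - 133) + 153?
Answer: -38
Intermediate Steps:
T = -58 (T = 6 - 64 = -58)
(T - 133) + 153 = (-58 - 133) + 153 = -191 + 153 = -38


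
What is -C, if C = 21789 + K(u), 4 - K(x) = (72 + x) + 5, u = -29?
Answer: -21745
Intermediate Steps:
K(x) = -73 - x (K(x) = 4 - ((72 + x) + 5) = 4 - (77 + x) = 4 + (-77 - x) = -73 - x)
C = 21745 (C = 21789 + (-73 - 1*(-29)) = 21789 + (-73 + 29) = 21789 - 44 = 21745)
-C = -1*21745 = -21745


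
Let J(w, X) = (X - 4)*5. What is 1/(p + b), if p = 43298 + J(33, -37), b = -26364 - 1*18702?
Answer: -1/1973 ≈ -0.00050684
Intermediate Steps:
b = -45066 (b = -26364 - 18702 = -45066)
J(w, X) = -20 + 5*X (J(w, X) = (-4 + X)*5 = -20 + 5*X)
p = 43093 (p = 43298 + (-20 + 5*(-37)) = 43298 + (-20 - 185) = 43298 - 205 = 43093)
1/(p + b) = 1/(43093 - 45066) = 1/(-1973) = -1/1973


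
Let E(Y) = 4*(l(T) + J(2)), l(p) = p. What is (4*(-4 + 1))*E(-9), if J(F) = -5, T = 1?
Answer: 192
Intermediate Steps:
E(Y) = -16 (E(Y) = 4*(1 - 5) = 4*(-4) = -16)
(4*(-4 + 1))*E(-9) = (4*(-4 + 1))*(-16) = (4*(-3))*(-16) = -12*(-16) = 192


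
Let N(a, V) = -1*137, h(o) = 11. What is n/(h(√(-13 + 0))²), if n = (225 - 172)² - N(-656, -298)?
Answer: 2946/121 ≈ 24.347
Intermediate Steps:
N(a, V) = -137
n = 2946 (n = (225 - 172)² - 1*(-137) = 53² + 137 = 2809 + 137 = 2946)
n/(h(√(-13 + 0))²) = 2946/(11²) = 2946/121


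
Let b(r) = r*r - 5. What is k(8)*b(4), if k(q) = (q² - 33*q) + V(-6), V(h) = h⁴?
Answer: 12056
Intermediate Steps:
b(r) = -5 + r² (b(r) = r² - 5 = -5 + r²)
k(q) = 1296 + q² - 33*q (k(q) = (q² - 33*q) + (-6)⁴ = (q² - 33*q) + 1296 = 1296 + q² - 33*q)
k(8)*b(4) = (1296 + 8² - 33*8)*(-5 + 4²) = (1296 + 64 - 264)*(-5 + 16) = 1096*11 = 12056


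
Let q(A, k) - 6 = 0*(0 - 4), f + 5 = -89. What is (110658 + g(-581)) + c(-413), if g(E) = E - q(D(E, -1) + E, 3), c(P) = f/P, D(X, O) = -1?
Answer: 45459417/413 ≈ 1.1007e+5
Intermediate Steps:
f = -94 (f = -5 - 89 = -94)
c(P) = -94/P
q(A, k) = 6 (q(A, k) = 6 + 0*(0 - 4) = 6 + 0*(-4) = 6 + 0 = 6)
g(E) = -6 + E (g(E) = E - 1*6 = E - 6 = -6 + E)
(110658 + g(-581)) + c(-413) = (110658 + (-6 - 581)) - 94/(-413) = (110658 - 587) - 94*(-1/413) = 110071 + 94/413 = 45459417/413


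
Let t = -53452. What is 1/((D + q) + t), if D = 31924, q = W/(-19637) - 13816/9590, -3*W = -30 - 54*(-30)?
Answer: -94159415/2027196997166 ≈ -4.6448e-5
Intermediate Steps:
W = -530 (W = -(-30 - 54*(-30))/3 = -(-30 + 1620)/3 = -⅓*1590 = -530)
q = -133111046/94159415 (q = -530/(-19637) - 13816/9590 = -530*(-1/19637) - 13816*1/9590 = 530/19637 - 6908/4795 = -133111046/94159415 ≈ -1.4137)
1/((D + q) + t) = 1/((31924 - 133111046/94159415) - 53452) = 1/(3005812053414/94159415 - 53452) = 1/(-2027196997166/94159415) = -94159415/2027196997166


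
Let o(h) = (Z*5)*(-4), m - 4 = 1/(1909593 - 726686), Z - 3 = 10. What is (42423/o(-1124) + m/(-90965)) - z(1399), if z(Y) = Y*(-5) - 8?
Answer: 237710295121059/34753807660 ≈ 6839.8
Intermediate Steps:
Z = 13 (Z = 3 + 10 = 13)
z(Y) = -8 - 5*Y (z(Y) = -5*Y - 8 = -8 - 5*Y)
m = 4731629/1182907 (m = 4 + 1/(1909593 - 726686) = 4 + 1/1182907 = 4731629/1182907 ≈ 4.0000)
o(h) = -260 (o(h) = (13*5)*(-4) = 65*(-4) = -260)
(42423/o(-1124) + m/(-90965)) - z(1399) = (42423/(-260) + (4731629/1182907)/(-90965)) - (-8 - 5*1399) = (42423*(-1/260) + (4731629/1182907)*(-1/90965)) - (-8 - 6995) = (-42423/260 - 29389/668342455) - 1*(-7003) = -5670619921921/34753807660 + 7003 = 237710295121059/34753807660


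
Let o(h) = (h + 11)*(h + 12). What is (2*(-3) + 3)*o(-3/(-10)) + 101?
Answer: -31597/100 ≈ -315.97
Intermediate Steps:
o(h) = (11 + h)*(12 + h)
(2*(-3) + 3)*o(-3/(-10)) + 101 = (2*(-3) + 3)*(132 + (-3/(-10))² + 23*(-3/(-10))) + 101 = (-6 + 3)*(132 + (-3*(-⅒))² + 23*(-3*(-⅒))) + 101 = -3*(132 + (3/10)² + 23*(3/10)) + 101 = -3*(132 + 9/100 + 69/10) + 101 = -3*13899/100 + 101 = -41697/100 + 101 = -31597/100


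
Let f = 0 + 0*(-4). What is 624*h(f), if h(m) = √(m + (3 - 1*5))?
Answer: 624*I*√2 ≈ 882.47*I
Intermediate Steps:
f = 0 (f = 0 + 0 = 0)
h(m) = √(-2 + m) (h(m) = √(m + (3 - 5)) = √(m - 2) = √(-2 + m))
624*h(f) = 624*√(-2 + 0) = 624*√(-2) = 624*(I*√2) = 624*I*√2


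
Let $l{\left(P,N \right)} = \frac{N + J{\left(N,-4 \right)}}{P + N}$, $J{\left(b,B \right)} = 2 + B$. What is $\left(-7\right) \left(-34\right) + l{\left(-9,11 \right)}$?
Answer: $\frac{485}{2} \approx 242.5$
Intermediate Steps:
$l{\left(P,N \right)} = \frac{-2 + N}{N + P}$ ($l{\left(P,N \right)} = \frac{N + \left(2 - 4\right)}{P + N} = \frac{N - 2}{N + P} = \frac{-2 + N}{N + P}$)
$\left(-7\right) \left(-34\right) + l{\left(-9,11 \right)} = \left(-7\right) \left(-34\right) + \frac{-2 + 11}{11 - 9} = 238 + \frac{1}{2} \cdot 9 = 238 + \frac{9}{2} = \frac{485}{2}$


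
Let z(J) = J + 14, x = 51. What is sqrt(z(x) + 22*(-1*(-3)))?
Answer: sqrt(131) ≈ 11.446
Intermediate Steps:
z(J) = 14 + J
sqrt(z(x) + 22*(-1*(-3))) = sqrt((14 + 51) + 22*(-1*(-3))) = sqrt(65 + 22*3) = sqrt(65 + 66) = sqrt(131)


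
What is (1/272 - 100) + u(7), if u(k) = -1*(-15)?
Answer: -23119/272 ≈ -84.996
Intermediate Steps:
u(k) = 15
(1/272 - 100) + u(7) = (1/272 - 100) + 15 = -27199/272 + 15 = -23119/272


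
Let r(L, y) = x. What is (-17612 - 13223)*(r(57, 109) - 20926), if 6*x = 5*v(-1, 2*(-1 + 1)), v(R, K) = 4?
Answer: 1935451280/3 ≈ 6.4515e+8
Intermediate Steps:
x = 10/3 (x = (5*4)/6 = (⅙)*20 = 10/3 ≈ 3.3333)
r(L, y) = 10/3
(-17612 - 13223)*(r(57, 109) - 20926) = (-17612 - 13223)*(10/3 - 20926) = -30835*(-62768/3) = 1935451280/3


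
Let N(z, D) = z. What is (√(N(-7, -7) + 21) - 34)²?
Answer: (34 - √14)² ≈ 915.57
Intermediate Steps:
(√(N(-7, -7) + 21) - 34)² = (√(-7 + 21) - 34)² = (√14 - 34)² = (-34 + √14)²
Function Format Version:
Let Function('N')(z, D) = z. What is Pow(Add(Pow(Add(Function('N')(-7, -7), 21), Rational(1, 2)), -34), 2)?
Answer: Pow(Add(34, Mul(-1, Pow(14, Rational(1, 2)))), 2) ≈ 915.57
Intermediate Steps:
Pow(Add(Pow(Add(Function('N')(-7, -7), 21), Rational(1, 2)), -34), 2) = Pow(Add(Pow(Add(-7, 21), Rational(1, 2)), -34), 2) = Pow(Add(Pow(14, Rational(1, 2)), -34), 2) = Pow(Add(-34, Pow(14, Rational(1, 2))), 2)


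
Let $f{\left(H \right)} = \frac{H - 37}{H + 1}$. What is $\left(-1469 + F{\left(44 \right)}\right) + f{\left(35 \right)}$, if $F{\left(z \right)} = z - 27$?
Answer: $- \frac{26137}{18} \approx -1452.1$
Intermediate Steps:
$f{\left(H \right)} = \frac{-37 + H}{1 + H}$
$F{\left(z \right)} = -27 + z$
$\left(-1469 + F{\left(44 \right)}\right) + f{\left(35 \right)} = \left(-1469 + \left(-27 + 44\right)\right) + \frac{-37 + 35}{1 + 35} = \left(-1469 + 17\right) + \frac{1}{36} \left(-2\right) = -1452 + \frac{1}{36} \left(-2\right) = -1452 - \frac{1}{18} = - \frac{26137}{18}$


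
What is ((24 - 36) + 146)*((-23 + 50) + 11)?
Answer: 5092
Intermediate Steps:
((24 - 36) + 146)*((-23 + 50) + 11) = (-12 + 146)*(27 + 11) = 134*38 = 5092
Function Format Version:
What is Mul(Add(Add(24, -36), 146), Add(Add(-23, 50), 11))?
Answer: 5092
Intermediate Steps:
Mul(Add(Add(24, -36), 146), Add(Add(-23, 50), 11)) = Mul(Add(-12, 146), Add(27, 11)) = Mul(134, 38) = 5092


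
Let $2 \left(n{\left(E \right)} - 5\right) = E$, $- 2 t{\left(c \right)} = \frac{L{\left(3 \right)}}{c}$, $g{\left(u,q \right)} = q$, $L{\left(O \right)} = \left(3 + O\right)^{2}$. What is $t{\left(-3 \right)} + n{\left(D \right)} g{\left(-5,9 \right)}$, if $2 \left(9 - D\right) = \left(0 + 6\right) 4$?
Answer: $\frac{75}{2} \approx 37.5$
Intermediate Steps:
$D = -3$ ($D = 9 - \frac{\left(0 + 6\right) 4}{2} = 9 - \frac{6 \cdot 4}{2} = 9 - 12 = -3$)
$t{\left(c \right)} = - \frac{18}{c}$ ($t{\left(c \right)} = - \frac{\left(3 + 3\right)^{2} \frac{1}{c}}{2} = - \frac{6^{2} \frac{1}{c}}{2} = - \frac{36 \frac{1}{c}}{2} = - \frac{18}{c}$)
$n{\left(E \right)} = 5 + \frac{E}{2}$
$t{\left(-3 \right)} + n{\left(D \right)} g{\left(-5,9 \right)} = - \frac{18}{-3} + \left(5 + \frac{1}{2} \left(-3\right)\right) 9 = \left(-18\right) \left(- \frac{1}{3}\right) + \left(5 - \frac{3}{2}\right) 9 = 6 + \frac{7}{2} \cdot 9 = 6 + \frac{63}{2} = \frac{75}{2}$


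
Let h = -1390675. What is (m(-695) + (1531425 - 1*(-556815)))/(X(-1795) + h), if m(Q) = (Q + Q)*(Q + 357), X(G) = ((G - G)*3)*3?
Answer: -511612/278135 ≈ -1.8394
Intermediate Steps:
X(G) = 0 (X(G) = (0*3)*3 = 0*3 = 0)
m(Q) = 2*Q*(357 + Q) (m(Q) = (2*Q)*(357 + Q) = 2*Q*(357 + Q))
(m(-695) + (1531425 - 1*(-556815)))/(X(-1795) + h) = (2*(-695)*(357 - 695) + (1531425 - 1*(-556815)))/(0 - 1390675) = (2*(-695)*(-338) + (1531425 + 556815))/(-1390675) = (469820 + 2088240)*(-1/1390675) = 2558060*(-1/1390675) = -511612/278135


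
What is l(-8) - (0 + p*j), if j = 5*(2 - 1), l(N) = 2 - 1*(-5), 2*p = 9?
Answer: -31/2 ≈ -15.500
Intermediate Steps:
p = 9/2 (p = (½)*9 = 9/2 ≈ 4.5000)
l(N) = 7 (l(N) = 2 + 5 = 7)
j = 5 (j = 5*1 = 5)
l(-8) - (0 + p*j) = 7 - (0 + (9/2)*5) = 7 - (0 + 45/2) = 7 - 1*45/2 = 7 - 45/2 = -31/2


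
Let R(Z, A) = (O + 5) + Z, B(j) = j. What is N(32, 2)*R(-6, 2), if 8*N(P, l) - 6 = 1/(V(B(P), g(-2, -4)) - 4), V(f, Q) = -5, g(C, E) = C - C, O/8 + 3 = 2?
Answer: -53/8 ≈ -6.6250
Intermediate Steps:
O = -8 (O = -24 + 8*2 = -24 + 16 = -8)
g(C, E) = 0
R(Z, A) = -3 + Z (R(Z, A) = (-8 + 5) + Z = -3 + Z)
N(P, l) = 53/72 (N(P, l) = ¾ + 1/(8*(-5 - 4)) = ¾ + (⅛)/(-9) = ¾ + (⅛)*(-⅑) = ¾ - 1/72 = 53/72)
N(32, 2)*R(-6, 2) = 53*(-3 - 6)/72 = (53/72)*(-9) = -53/8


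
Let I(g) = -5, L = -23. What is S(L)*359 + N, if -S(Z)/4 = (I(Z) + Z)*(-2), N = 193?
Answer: -80223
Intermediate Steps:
S(Z) = -40 + 8*Z (S(Z) = -4*(-5 + Z)*(-2) = -4*(10 - 2*Z) = -40 + 8*Z)
S(L)*359 + N = (-40 + 8*(-23))*359 + 193 = (-40 - 184)*359 + 193 = -224*359 + 193 = -80416 + 193 = -80223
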